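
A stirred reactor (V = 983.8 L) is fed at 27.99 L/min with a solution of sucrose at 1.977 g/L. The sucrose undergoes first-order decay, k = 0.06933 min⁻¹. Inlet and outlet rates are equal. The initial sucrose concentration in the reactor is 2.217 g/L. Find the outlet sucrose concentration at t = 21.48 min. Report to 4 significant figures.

V dC/dt = Q(C_in − C) − k V C.
dC/dt = (Q/V) C_in − (Q/V + k) C; effective rate a = Q/V + k = 0.0284509 + 0.06933 = 0.0977809 min⁻¹.
C_ss = Q C_in/(Q + kV) = 0.575239 g/L; C(t) = C_ss + (C₀ − C_ss) e^(−a t).
C(21.48) = 0.575239 + (1.64176)·e^(−0.0977809·21.48) = 0.575239 + (1.64176)·0.122416 = 0.776217 g/L.

0.7762 g/L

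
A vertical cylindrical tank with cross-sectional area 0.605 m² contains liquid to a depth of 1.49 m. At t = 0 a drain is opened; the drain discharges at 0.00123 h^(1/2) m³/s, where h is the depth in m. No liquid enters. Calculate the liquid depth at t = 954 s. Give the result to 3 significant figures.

Volume balance on the tank: A dh/dt = −0.00123 √h.
This is separable: 2 d(√h)/dt = −0.00123/A, so √h = √h₀ − (0.00123/(2A)) t.
√h = √1.49 − 0.00123·954/(2·0.605) = 1.2207 − 0.96977 = 0.25089.
h = 0.25089² = 0.062944 m.

0.0629 m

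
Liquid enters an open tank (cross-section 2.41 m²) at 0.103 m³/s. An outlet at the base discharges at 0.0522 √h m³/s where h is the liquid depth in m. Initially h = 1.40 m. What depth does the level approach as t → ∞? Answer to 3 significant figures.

3.89 m

A dh/dt = Q_in − 0.0522 √h. Steady state requires inflow = outflow:
Q_in = 0.0522 √h_ss ⇒ √h_ss = 0.103/0.0522 = 1.9732.
h_ss = 1.9732² = 3.8934 m. (Since h₀ = 1.40 m < h_ss, the level will rise toward this value.)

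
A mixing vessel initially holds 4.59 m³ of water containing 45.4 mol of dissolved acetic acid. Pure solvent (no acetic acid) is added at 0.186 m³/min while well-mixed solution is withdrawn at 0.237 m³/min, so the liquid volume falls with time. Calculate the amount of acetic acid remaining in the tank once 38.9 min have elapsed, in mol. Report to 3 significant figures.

3.27 mol

Let m(t) be the amount of acetic acid. Volume: V(t) = V₀ + (Q_in − Q_out) t = 4.59 − 0.051000 t; V(38.9) = 2.6061 m³.
Species balance (pure solvent in): dm/dt = −Q_out · m/V(t).
Separate: dm/m = −Q_out dt/V(t) ⇒ ln(m/m₀) = −(Q_out/(Q_in−Q_out)) ln(V/V₀).
m = m₀ (V₀/V)^(Q_out/(Q_in−Q_out)) = 45.4 × (4.59/2.6061)^(-4.6471) = 3.2712 mol.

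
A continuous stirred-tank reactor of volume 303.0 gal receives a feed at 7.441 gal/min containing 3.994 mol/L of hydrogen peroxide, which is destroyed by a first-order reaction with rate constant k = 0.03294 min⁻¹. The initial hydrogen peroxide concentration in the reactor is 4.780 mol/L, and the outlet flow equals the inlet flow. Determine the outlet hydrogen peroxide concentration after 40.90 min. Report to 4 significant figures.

Accumulation = in − out − consumed: V dC/dt = Q C_in − Q C − k V C.
dC/dt = (Q/V) C_in − (Q/V + k) C; effective rate a = Q/V + k = 0.0245578 + 0.03294 = 0.0574978 min⁻¹.
C_ss = Q C_in/(Q + kV) = 1.70587 mol/L; C(t) = C_ss + (C₀ − C_ss) e^(−a t).
C(40.90) = 1.70587 + (3.07413)·e^(−0.0574978·40.90) = 1.70587 + (3.07413)·0.0952112 = 1.99856 mol/L.

1.999 mol/L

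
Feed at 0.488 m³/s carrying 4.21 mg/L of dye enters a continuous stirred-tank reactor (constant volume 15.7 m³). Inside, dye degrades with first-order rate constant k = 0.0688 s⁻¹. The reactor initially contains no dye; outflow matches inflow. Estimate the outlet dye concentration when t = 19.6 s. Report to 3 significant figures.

1.13 mg/L

Species balance: V dC/dt = Q C_in − Q C − k V C.
This is linear with rate a = Q/V + k = 0.099883 s⁻¹.
C_ss = Q C_in/(Q + kV) = 1.3101 mg/L; C(t) = C_ss + (C₀ − C_ss) e^(−a t).
C(19.6) = 1.3101 + (-1.3101)·e^(−0.099883·19.6) = 1.3101 + (-1.3101)·0.14118 = 1.1252 mg/L.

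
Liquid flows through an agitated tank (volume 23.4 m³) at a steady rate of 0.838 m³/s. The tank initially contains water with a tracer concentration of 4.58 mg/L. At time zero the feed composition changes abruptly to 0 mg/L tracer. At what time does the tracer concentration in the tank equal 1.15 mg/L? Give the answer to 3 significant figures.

Species balance: V dC/dt = Q(C_in − C) ⇒ τ = V/Q = 27.924 s.
C(t) = C_in + (C₀ − C_in) e^(−t/τ). Set C = 1.15 and solve for t:
e^(−t/τ) = (C − C_in)/(C₀ − C_in) = (1.15 − 0)/(4.58 − 0) = 0.25109
t = −τ ln(…) = 27.924 × 1.3819 = 38.589 s.

38.6 s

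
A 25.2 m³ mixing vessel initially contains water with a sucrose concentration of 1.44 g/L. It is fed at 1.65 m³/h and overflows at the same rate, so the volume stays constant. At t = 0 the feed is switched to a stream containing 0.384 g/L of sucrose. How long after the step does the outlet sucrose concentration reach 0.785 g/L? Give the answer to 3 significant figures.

14.8 h

Species balance on the tank: V dC/dt = Q(C_in − C), so τ = V/Q = 15.273 h.
C(t) = C_in + (C₀ − C_in) e^(−t/τ). Set C = 0.785 and solve for t:
e^(−t/τ) = (C − C_in)/(C₀ − C_in) = (0.785 − 0.384)/(1.44 − 0.384) = 0.37973
t = −τ ln(…) = 15.273 × 0.96828 = 14.788 h.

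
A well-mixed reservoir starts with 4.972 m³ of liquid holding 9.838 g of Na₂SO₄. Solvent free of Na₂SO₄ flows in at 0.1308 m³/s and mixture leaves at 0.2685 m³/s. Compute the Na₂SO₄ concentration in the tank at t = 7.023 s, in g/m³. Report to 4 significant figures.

1.611 g/m³

Let m(t) be the amount of Na₂SO₄. Volume: V(t) = V₀ + (Q_in − Q_out) t = 4.972 − 0.137700 t; V(7.023) = 4.00493 m³.
Species balance (pure solvent in): dm/dt = −Q_out · m/V(t).
dm/m = −Q_out dt/(V₀ − 0.137700 t); integrating gives ln(m/m₀) = −(Q_out/(Q_in−Q_out)) ln(V/V₀).
m = m₀ (V₀/V)^(Q_out/(Q_in−Q_out)) = 9.838 × (4.972/4.00493)^(-1.94989) = 6.45271 g.
C = m/V = 6.45271/4.00493 = 1.61119 g/m³.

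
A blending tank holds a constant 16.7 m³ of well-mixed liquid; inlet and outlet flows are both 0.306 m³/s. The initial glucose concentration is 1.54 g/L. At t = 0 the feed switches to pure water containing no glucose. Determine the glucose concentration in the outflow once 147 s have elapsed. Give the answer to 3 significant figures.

0.104 g/L

Unsteady species balance (constant V, well mixed): V dC/dt = Q(C_in − C).
Rewrite as dC/dt + C/τ = C_in/τ, τ = V/Q = 54.575 s.
Solution: C(t) = C_in + (C₀ − C_in) e^(−t/τ).
C(147) = 0 + (1.54 − 0)·e^(−147/54.575) = 0 + (1.5400)·0.067642 = 0.10417 g/L.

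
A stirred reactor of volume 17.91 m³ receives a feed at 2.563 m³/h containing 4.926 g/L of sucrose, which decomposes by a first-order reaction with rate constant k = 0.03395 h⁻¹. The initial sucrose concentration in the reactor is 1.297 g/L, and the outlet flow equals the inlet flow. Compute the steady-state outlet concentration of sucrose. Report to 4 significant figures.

3.981 g/L

Species balance: V dC/dt = Q C_in − Q C − k V C.
At steady state: 0 = Q C_in − (Q + kV) C_ss, so C_ss = Q C_in/(Q + kV).
C_ss = 2.563·4.926/(2.563 + 0.03395·17.91) = 12.6253/3.17104 = 3.98144 g/L.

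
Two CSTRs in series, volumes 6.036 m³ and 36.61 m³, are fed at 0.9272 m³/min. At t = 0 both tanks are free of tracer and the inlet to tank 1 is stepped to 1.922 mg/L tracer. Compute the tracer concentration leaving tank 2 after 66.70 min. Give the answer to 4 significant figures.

Each tank obeys Vᵢ dCᵢ/dt = Q(Cᵢ₋₁ − Cᵢ), so τᵢ = Vᵢ/Q.
τ₁ = 6.036/0.9272 = 6.50992 min; τ₂ = 36.61/0.9272 = 39.4845 min.
Solving the cascade with C₁(0)=C₂(0)=0 gives C₂(t) = C_in[1 − (τ₁ e^(−t/τ₁) − τ₂ e^(−t/τ₂))/(τ₁ − τ₂)].
At t = 66.70: e^(−t/τ₁) = 3.55028e-05, e^(−t/τ₂) = 0.184654.
C₂ = 1.922·[1 − (6.50992·3.55028e-05 − 39.4845·0.184654)/(-32.9745)] = 1.922·0.778898 = 1.49704 mg/L.

1.497 mg/L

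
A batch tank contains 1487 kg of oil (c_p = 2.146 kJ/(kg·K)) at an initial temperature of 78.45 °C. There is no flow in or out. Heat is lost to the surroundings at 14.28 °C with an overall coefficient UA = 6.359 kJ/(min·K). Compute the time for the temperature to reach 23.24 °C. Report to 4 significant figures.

988.0 min

Lumped-capacitance energy balance: M c_p dT/dt = UA(T_amb − T).
τ = M c_p/UA = 501.825 min; T_ss = T_amb = 14.2800 °C.
T(t) = T_ss + (T₀ − T_ss)e^(−t/τ); set T = 23.24:
t = −τ ln[(T − T_ss)/(T₀ − T_ss)] = −501.825 · ln(0.139629) = 987.975 min.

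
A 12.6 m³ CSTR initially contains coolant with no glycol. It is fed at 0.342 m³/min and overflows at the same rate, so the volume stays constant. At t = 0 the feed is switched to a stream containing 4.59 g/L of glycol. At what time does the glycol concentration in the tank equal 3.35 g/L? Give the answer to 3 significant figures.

Accumulation = in − out for the solute gives V dC/dt = Q(C_in − C), so τ = V/Q = 36.842 min.
C(t) = C_in + (C₀ − C_in) e^(−t/τ). Set C = 3.35 and solve for t:
e^(−t/τ) = (C − C_in)/(C₀ − C_in) = (3.35 − 4.59)/(0 − 4.59) = 0.27015
t = −τ ln(…) = 36.842 × 1.3088 = 48.218 min.

48.2 min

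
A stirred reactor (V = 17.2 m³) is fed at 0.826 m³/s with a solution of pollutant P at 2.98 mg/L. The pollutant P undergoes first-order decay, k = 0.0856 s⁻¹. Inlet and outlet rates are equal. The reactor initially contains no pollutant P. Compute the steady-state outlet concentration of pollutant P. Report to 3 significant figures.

1.07 mg/L

Accumulation = in − out − consumed: V dC/dt = Q C_in − Q C − k V C.
At steady state: 0 = Q C_in − (Q + kV) C_ss, so C_ss = Q C_in/(Q + kV).
C_ss = 0.826·2.98/(0.826 + 0.0856·17.2) = 2.4615/2.2983 = 1.0710 mg/L.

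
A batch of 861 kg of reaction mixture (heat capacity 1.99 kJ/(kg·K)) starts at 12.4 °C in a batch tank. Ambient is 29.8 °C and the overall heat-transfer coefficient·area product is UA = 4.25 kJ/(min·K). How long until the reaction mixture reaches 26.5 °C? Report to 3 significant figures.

670 min

First-law balance (no shaft work): M c_p dT/dt = −UA(T − T_amb).
τ = M c_p/UA = 403.15 min; T_ss = T_amb = 29.800 °C.
T(t) = T_ss + (T₀ − T_ss)e^(−t/τ); set T = 26.5:
t = −τ ln[(T − T_ss)/(T₀ − T_ss)] = −403.15 · ln(0.18966) = 670.26 min.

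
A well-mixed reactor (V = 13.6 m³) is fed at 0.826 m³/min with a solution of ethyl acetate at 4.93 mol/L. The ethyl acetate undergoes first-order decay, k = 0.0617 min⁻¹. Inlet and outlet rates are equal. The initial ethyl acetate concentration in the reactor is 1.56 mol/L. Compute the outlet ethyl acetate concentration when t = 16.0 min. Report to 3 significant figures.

2.32 mol/L

Species balance: V dC/dt = Q C_in − Q C − k V C.
dC/dt = (Q/V) C_in − (Q/V + k) C; effective rate a = Q/V + k = 0.060735 + 0.0617 = 0.12244 min⁻¹.
C_ss = Q C_in/(Q + kV) = 2.4456 mol/L; C(t) = C_ss + (C₀ − C_ss) e^(−a t).
C(16.0) = 2.4456 + (-0.88558)·e^(−0.12244·16.0) = 2.4456 + (-0.88558)·0.14100 = 2.3207 mol/L.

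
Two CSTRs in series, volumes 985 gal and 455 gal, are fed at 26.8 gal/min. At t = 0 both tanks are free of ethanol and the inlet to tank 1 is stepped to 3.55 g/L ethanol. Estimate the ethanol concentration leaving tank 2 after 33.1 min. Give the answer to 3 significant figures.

1.30 g/L

Species balance on tank i: dCᵢ/dt = (Cᵢ₋₁ − Cᵢ)/τᵢ with τᵢ = Vᵢ/Q.
τ₁ = 985/26.8 = 36.754 min; τ₂ = 455/26.8 = 16.978 min.
Tank 1: C₁ = C_in(1 − e^(−t/τ₁)). Tank 2 (τ₁ ≠ τ₂): C₂ = C_in[1 − (τ₁ e^(−t/τ₁) − τ₂ e^(−t/τ₂))/(τ₁ − τ₂)].
At t = 33.1: e^(−t/τ₁) = 0.40633, e^(−t/τ₂) = 0.14233.
C₂ = 3.55·[1 − (36.754·0.40633 − 16.978·0.14233)/(19.776)] = 3.55·0.36703 = 1.3029 g/L.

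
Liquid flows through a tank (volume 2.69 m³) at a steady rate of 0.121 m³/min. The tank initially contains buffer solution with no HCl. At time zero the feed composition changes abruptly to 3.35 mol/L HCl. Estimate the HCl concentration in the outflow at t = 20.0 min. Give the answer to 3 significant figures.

1.99 mol/L

Species balance on the tank: V dC/dt = Q(C_in − C).
Rewrite as dC/dt + C/τ = C_in/τ, τ = V/Q = 22.231 min.
C approaches C_in exponentially: C(t) = C_in + (C₀ − C_in) e^(−t/τ).
C(20.0) = 3.35 + (0 − 3.35)·e^(−20.0/22.231) = 3.35 + (-3.3500)·0.40672 = 1.9875 mol/L.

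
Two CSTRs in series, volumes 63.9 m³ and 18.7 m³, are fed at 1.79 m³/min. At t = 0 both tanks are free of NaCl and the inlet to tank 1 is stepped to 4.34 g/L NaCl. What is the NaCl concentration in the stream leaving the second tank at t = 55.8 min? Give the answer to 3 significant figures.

3.06 g/L

Time constants: τᵢ = Vᵢ/Q for each well-mixed tank.
τ₁ = 63.9/1.79 = 35.698 min; τ₂ = 18.7/1.79 = 10.447 min.
Tank 1: C₁ = C_in(1 − e^(−t/τ₁)). Tank 2 (τ₁ ≠ τ₂): C₂ = C_in[1 − (τ₁ e^(−t/τ₁) − τ₂ e^(−t/τ₂))/(τ₁ − τ₂)].
At t = 55.8: e^(−t/τ₁) = 0.20949, e^(−t/τ₂) = 0.0047897.
C₂ = 4.34·[1 − (35.698·0.20949 − 10.447·0.0047897)/(25.251)] = 4.34·0.70583 = 3.0633 g/L.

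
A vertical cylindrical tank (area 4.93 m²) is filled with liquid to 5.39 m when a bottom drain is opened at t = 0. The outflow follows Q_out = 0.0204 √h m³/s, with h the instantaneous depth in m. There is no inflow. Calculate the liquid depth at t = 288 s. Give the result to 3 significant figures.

With no inflow, A dh/dt = −0.0204 √h.
∫ h^(−1/2) dh = −(0.0204/A) ∫ dt, giving 2√h = 2√h₀ − (0.0204/A) t.
√h = √5.39 − 0.0204·288/(2·4.93) = 2.3216 − 0.59586 = 1.7258.
h = 1.7258² = 2.9783 m.

2.98 m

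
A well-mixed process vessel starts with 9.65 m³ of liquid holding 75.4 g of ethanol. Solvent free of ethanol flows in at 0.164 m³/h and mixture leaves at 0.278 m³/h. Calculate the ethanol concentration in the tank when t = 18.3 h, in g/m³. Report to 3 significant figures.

Total volume: dV/dt = Q_in − Q_out = -0.11400 m³/h, so V(t) = 9.65 − 0.11400 t and V(18.3) = 7.5638 m³.
Solute balance: dm/dt = 0 − Q_out C = −Q_out m/V(t).
dm/m = −Q_out dt/(V₀ − 0.11400 t); integrating gives ln(m/m₀) = −(Q_out/(Q_in−Q_out)) ln(V/V₀).
m = m₀ (V₀/V)^(Q_out/(Q_in−Q_out)) = 75.4 × (9.65/7.5638)^(-2.4386) = 41.629 g.
C = m/V = 41.629/7.5638 = 5.5038 g/m³.

5.50 g/m³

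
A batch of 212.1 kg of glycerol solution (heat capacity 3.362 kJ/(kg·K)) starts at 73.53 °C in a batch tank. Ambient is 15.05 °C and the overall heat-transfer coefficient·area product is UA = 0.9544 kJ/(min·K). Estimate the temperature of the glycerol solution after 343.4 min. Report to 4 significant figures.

M c_p dT/dt = −UA(T − T_amb).
dT/dt = (T_ss − T)/τ with T_ss = T_amb = 15.0500 °C, τ = M c_p/UA = 212.1·3.362/0.9544 = 747.150 min.
This is linear first-order; T(t) = T_ss + (T₀ − T_ss) e^(−t/τ).
T(343.4) = 15.0500 + (58.4800)·0.631528 = 51.9818 °C.

51.98 °C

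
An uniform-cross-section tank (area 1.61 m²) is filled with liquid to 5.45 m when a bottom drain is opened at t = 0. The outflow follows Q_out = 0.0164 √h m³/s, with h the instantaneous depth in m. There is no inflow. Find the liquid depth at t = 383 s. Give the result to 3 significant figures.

0.147 m

A dh/dt = −Q_out = −0.0164 √h.
This is separable: 2 d(√h)/dt = −0.0164/A, so √h = √h₀ − (0.0164/(2A)) t.
√h = √5.45 − 0.0164·383/(2·1.61) = 2.3345 − 1.9507 = 0.38384.
h = 0.38384² = 0.14733 m.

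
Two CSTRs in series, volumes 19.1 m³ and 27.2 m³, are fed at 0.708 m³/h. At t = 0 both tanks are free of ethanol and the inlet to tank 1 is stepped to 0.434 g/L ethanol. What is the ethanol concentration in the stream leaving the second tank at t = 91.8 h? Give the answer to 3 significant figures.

0.334 g/L

Each tank obeys Vᵢ dCᵢ/dt = Q(Cᵢ₋₁ − Cᵢ), so τᵢ = Vᵢ/Q.
τ₁ = 19.1/0.708 = 26.977 h; τ₂ = 27.2/0.708 = 38.418 h.
Tank 1: C₁ = C_in(1 − e^(−t/τ₁)). Tank 2 (τ₁ ≠ τ₂): C₂ = C_in[1 − (τ₁ e^(−t/τ₁) − τ₂ e^(−t/τ₂))/(τ₁ − τ₂)].
At t = 91.8: e^(−t/τ₁) = 0.033278, e^(−t/τ₂) = 0.091676.
C₂ = 0.434·[1 − (26.977·0.033278 − 38.418·0.091676)/(-11.441)] = 0.434·0.77062 = 0.33445 g/L.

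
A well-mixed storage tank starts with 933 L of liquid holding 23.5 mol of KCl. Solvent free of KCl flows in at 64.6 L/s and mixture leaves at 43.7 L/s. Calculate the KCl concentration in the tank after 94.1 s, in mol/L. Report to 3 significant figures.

0.000757 mol/L

Let m(t) be the amount of KCl. Volume: V(t) = V₀ + (Q_in − Q_out) t = 933 + 20.900 t; V(94.1) = 2899.7 L.
Solute balance: dm/dt = 0 − Q_out C = −Q_out m/V(t).
Separate: dm/m = −Q_out dt/V(t) ⇒ ln(m/m₀) = −(Q_out/(Q_in−Q_out)) ln(V/V₀).
m = m₀ (V₀/V)^(Q_out/(Q_in−Q_out)) = 23.5 × (933/2899.7)^(2.0909) = 2.1946 mol.
C = m/V = 2.1946/2899.7 = 0.00075684 mol/L.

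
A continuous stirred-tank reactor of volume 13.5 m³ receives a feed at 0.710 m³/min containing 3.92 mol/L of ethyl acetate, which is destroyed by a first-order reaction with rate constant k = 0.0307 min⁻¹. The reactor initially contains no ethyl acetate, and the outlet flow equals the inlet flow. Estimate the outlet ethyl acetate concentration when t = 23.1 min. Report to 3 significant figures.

Species balance: V dC/dt = Q C_in − Q C − k V C.
This is linear with rate a = Q/V + k = 0.083293 min⁻¹.
C_ss = Q C_in/(Q + kV) = 2.4752 mol/L; C(t) = C_ss + (C₀ − C_ss) e^(−a t).
C(23.1) = 2.4752 + (-2.4752)·e^(−0.083293·23.1) = 2.4752 + (-2.4752)·0.14601 = 2.1138 mol/L.

2.11 mol/L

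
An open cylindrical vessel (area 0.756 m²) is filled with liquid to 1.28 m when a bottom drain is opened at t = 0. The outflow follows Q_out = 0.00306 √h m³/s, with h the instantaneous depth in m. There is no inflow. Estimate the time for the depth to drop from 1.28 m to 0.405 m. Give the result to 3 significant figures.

A dh/dt = −Q_out = −0.00306 √h.
This is separable: 2 d(√h)/dt = −0.00306/A, so √h = √h₀ − (0.00306/(2A)) t.
t = 2A(√h₀ − √h)/0.00306 = 2·0.756·(√1.28 − √0.405)/0.00306
  = 1.5120 × (1.1314 − 0.63640) / 0.00306 = 244.58 s.

245 s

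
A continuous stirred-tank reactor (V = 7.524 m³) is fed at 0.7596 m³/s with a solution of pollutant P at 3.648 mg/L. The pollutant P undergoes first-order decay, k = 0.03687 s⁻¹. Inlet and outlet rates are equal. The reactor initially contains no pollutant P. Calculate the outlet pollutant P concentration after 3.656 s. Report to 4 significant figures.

1.058 mg/L

Species balance: V dC/dt = Q C_in − Q C − k V C.
This is linear with rate a = Q/V + k = 0.137827 s⁻¹.
C_ss = Q C_in/(Q + kV) = 2.67213 mg/L; C(t) = C_ss + (C₀ − C_ss) e^(−a t).
C(3.656) = 2.67213 + (-2.67213)·e^(−0.137827·3.656) = 2.67213 + (-2.67213)·0.604173 = 1.05770 mg/L.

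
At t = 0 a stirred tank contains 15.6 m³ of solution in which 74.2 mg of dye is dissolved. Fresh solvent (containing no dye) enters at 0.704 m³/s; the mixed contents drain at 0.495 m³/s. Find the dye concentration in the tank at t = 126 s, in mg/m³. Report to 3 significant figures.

Let m(t) be the amount of dye. Volume: V(t) = V₀ + (Q_in − Q_out) t = 15.6 + 0.20900 t; V(126) = 41.934 m³.
Species balance (pure solvent in): dm/dt = −Q_out · m/V(t).
dm/m = −Q_out dt/(V₀ + 0.20900 t); integrating gives ln(m/m₀) = −(Q_out/(Q_in−Q_out)) ln(V/V₀).
m = m₀ (V₀/V)^(Q_out/(Q_in−Q_out)) = 74.2 × (15.6/41.934)^(2.3684) = 7.1335 mg.
C = m/V = 7.1335/41.934 = 0.17011 mg/m³.

0.170 mg/m³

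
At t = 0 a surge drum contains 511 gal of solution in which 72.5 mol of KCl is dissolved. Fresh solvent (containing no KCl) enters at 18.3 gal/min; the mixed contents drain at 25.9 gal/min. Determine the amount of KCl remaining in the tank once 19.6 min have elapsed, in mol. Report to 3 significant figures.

Let m(t) be the amount of KCl. Volume: V(t) = V₀ + (Q_in − Q_out) t = 511 − 7.6000 t; V(19.6) = 362.04 gal.
Species balance (pure solvent in): dm/dt = −Q_out · m/V(t).
Separate: dm/m = −Q_out dt/V(t) ⇒ ln(m/m₀) = −(Q_out/(Q_in−Q_out)) ln(V/V₀).
m = m₀ (V₀/V)^(Q_out/(Q_in−Q_out)) = 72.5 × (511/362.04)^(-3.4079) = 22.403 mol.

22.4 mol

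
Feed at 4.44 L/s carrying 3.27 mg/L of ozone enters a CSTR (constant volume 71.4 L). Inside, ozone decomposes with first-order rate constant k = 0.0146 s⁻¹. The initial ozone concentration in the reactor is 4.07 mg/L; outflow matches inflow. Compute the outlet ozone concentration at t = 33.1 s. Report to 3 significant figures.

Species balance: V dC/dt = Q C_in − Q C − k V C.
This is linear with rate a = Q/V + k = 0.076785 s⁻¹.
C_ss = Q C_in/(Q + kV) = 2.6482 mg/L; C(t) = C_ss + (C₀ − C_ss) e^(−a t).
C(33.1) = 2.6482 + (1.4218)·e^(−0.076785·33.1) = 2.6482 + (1.4218)·0.078742 = 2.7602 mg/L.

2.76 mg/L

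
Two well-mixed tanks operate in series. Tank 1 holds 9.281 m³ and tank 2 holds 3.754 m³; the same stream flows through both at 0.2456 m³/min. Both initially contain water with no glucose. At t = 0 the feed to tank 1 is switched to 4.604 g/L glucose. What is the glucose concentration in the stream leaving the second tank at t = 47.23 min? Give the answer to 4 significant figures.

2.531 g/L

Time constants: τᵢ = Vᵢ/Q for each well-mixed tank.
τ₁ = 9.281/0.2456 = 37.7891 min; τ₂ = 3.754/0.2456 = 15.2850 min.
Tank 1: C₁ = C_in(1 − e^(−t/τ₁)). Tank 2 (τ₁ ≠ τ₂): C₂ = C_in[1 − (τ₁ e^(−t/τ₁) − τ₂ e^(−t/τ₂))/(τ₁ − τ₂)].
At t = 47.23: e^(−t/τ₁) = 0.286553, e^(−t/τ₂) = 0.0455040.
C₂ = 4.604·[1 − (37.7891·0.286553 − 15.2850·0.0455040)/(22.5041)] = 4.604·0.549724 = 2.53093 g/L.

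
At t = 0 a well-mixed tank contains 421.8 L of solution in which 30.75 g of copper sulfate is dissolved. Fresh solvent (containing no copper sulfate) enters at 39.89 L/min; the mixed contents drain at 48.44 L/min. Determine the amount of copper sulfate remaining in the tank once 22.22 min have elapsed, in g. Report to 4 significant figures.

1.035 g

Total volume: dV/dt = Q_in − Q_out = -8.55000 L/min, so V(t) = 421.8 − 8.55000 t and V(22.22) = 231.819 L.
Solute balance: dm/dt = 0 − Q_out C = −Q_out m/V(t).
dm/m = −Q_out dt/(V₀ − 8.55000 t); integrating gives ln(m/m₀) = −(Q_out/(Q_in−Q_out)) ln(V/V₀).
m = m₀ (V₀/V)^(Q_out/(Q_in−Q_out)) = 30.75 × (421.8/231.819)^(-5.66550) = 1.03528 g.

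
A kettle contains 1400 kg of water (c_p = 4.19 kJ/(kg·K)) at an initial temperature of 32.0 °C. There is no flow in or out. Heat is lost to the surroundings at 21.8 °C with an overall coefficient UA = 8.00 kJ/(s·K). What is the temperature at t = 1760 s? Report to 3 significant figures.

22.7 °C

M c_p dT/dt = −UA(T − T_amb).
dT/dt = (T_ss − T)/τ with T_ss = T_amb = 21.800 °C, τ = M c_p/UA = 1400·4.19/8.00 = 733.25 s.
Integrating: T(t) = T_ss + (T₀ − T_ss) e^(−t/τ).
T(1760) = 21.800 + (10.200)·0.090693 = 22.725 °C.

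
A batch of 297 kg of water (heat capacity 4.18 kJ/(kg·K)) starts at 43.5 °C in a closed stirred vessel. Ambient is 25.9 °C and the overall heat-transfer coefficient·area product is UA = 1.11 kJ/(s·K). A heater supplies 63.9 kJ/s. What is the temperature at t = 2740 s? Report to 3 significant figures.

80.0 °C

Lumped-capacitance energy balance: M c_p dT/dt = UA(T_amb − T) + Q̇.
dT/dt = (T_ss − T)/τ with T_ss = T_amb + Q̇/UA = 25.9 + 63.9/1.11 = 83.468 °C, τ = M c_p/UA = 297·4.18/1.11 = 1118.4 s.
Integrating: T(t) = T_ss + (T₀ − T_ss) e^(−t/τ).
T(2740) = 83.468 + (-39.968)·0.086306 = 80.018 °C.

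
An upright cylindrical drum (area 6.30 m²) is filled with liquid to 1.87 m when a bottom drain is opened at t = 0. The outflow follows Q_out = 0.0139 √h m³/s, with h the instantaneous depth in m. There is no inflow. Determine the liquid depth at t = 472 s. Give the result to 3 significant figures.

With no inflow, A dh/dt = −0.0139 √h.
∫ h^(−1/2) dh = −(0.0139/A) ∫ dt, giving 2√h = 2√h₀ − (0.0139/A) t.
√h = √1.87 − 0.0139·472/(2·6.30) = 1.3675 − 0.52070 = 0.84678.
h = 0.84678² = 0.71704 m.

0.717 m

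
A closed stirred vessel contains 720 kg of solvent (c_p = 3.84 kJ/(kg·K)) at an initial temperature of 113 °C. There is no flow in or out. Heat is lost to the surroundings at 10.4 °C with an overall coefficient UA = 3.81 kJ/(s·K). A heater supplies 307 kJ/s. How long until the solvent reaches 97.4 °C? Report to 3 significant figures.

894 s

Energy balance: M c_p dT/dt = −UA(T − T_amb) + Q̇.
τ = M c_p/UA = 725.67 s; T_ss = T_amb + Q̇/UA = 10.4 + 307/3.81 = 90.977 °C.
T(t) = T_ss + (T₀ − T_ss)e^(−t/τ); set T = 97.4:
t = −τ ln[(T − T_ss)/(T₀ − T_ss)] = −725.67 · ln(0.29164) = 894.21 s.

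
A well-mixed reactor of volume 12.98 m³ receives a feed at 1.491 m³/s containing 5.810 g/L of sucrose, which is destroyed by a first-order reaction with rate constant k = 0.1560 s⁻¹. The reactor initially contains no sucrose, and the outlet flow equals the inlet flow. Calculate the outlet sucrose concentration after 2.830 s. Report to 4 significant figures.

1.319 g/L

Species balance: V dC/dt = Q C_in − Q C − k V C.
dC/dt = (Q/V) C_in − (Q/V + k) C; effective rate a = Q/V + k = 0.114869 + 0.1560 = 0.270869 s⁻¹.
C_ss = Q C_in/(Q + kV) = 2.46388 g/L; C(t) = C_ss + (C₀ − C_ss) e^(−a t).
C(2.830) = 2.46388 + (-2.46388)·e^(−0.270869·2.830) = 2.46388 + (-2.46388)·0.464609 = 1.31914 g/L.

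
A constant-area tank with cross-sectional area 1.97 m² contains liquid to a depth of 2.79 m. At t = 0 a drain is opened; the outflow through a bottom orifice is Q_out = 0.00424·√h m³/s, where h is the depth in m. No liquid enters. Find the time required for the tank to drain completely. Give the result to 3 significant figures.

With no inflow, A dh/dt = −0.00424 √h.
This is separable: 2 d(√h)/dt = −0.00424/A, so √h = √h₀ − (0.00424/(2A)) t.
Set h = 0: 2√h₀ = (0.00424/A) t_empty ⇒ t_empty = 2A√h₀/0.00424.
t_empty = 2·1.97·√2.79/0.00424 = 3.9400·1.6703/0.00424 = 1552.1 s.

1550 s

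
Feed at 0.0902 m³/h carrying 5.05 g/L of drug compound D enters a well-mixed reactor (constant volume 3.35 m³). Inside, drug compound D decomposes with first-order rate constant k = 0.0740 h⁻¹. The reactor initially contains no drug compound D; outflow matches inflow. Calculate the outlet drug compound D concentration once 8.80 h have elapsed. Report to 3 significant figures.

Accumulation = in − out − consumed: V dC/dt = Q C_in − Q C − k V C.
dC/dt = (Q/V) C_in − (Q/V + k) C; effective rate a = Q/V + k = 0.026925 + 0.0740 = 0.10093 h⁻¹.
C_ss = Q C_in/(Q + kV) = 1.3473 g/L; C(t) = C_ss + (C₀ − C_ss) e^(−a t).
C(8.80) = 1.3473 + (-1.3473)·e^(−0.10093·8.80) = 1.3473 + (-1.3473)·0.41142 = 0.79297 g/L.

0.793 g/L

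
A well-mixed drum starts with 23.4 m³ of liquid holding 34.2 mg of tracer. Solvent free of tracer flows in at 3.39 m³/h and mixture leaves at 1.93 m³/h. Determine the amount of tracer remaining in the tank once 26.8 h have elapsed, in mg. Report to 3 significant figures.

Total volume: dV/dt = Q_in − Q_out = 1.4600 m³/h, so V(t) = 23.4 + 1.4600 t and V(26.8) = 62.528 m³.
Solute balance: dm/dt = 0 − Q_out C = −Q_out m/V(t).
dm/m = −Q_out dt/(V₀ + 1.4600 t); integrating gives ln(m/m₀) = −(Q_out/(Q_in−Q_out)) ln(V/V₀).
m = m₀ (V₀/V)^(Q_out/(Q_in−Q_out)) = 34.2 × (23.4/62.528)^(1.3219) = 9.3273 mg.

9.33 mg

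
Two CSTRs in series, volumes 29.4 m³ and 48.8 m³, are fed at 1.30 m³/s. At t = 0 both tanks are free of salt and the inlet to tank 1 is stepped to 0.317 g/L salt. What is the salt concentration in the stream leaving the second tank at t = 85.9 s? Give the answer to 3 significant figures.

0.247 g/L

Species balance on tank i: dCᵢ/dt = (Cᵢ₋₁ − Cᵢ)/τᵢ with τᵢ = Vᵢ/Q.
τ₁ = 29.4/1.30 = 22.615 s; τ₂ = 48.8/1.30 = 37.538 s.
Tank 1: C₁ = C_in(1 − e^(−t/τ₁)). Tank 2 (τ₁ ≠ τ₂): C₂ = C_in[1 − (τ₁ e^(−t/τ₁) − τ₂ e^(−t/τ₂))/(τ₁ − τ₂)].
At t = 85.9: e^(−t/τ₁) = 0.022409, e^(−t/τ₂) = 0.10144.
C₂ = 0.317·[1 − (22.615·0.022409 − 37.538·0.10144)/(-14.923)] = 0.317·0.77880 = 0.24688 g/L.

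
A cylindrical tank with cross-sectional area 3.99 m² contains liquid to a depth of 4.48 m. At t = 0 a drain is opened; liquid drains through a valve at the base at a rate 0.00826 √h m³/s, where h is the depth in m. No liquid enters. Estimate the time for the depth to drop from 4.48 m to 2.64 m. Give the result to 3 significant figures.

475 s

Volume balance on the tank: A dh/dt = −0.00826 √h.
This is separable: 2 d(√h)/dt = −0.00826/A, so √h = √h₀ − (0.00826/(2A)) t.
t = 2A(√h₀ − √h)/0.00826 = 2·3.99·(√4.48 − √2.64)/0.00826
  = 7.9800 × (2.1166 − 1.6248) / 0.00826 = 475.12 s.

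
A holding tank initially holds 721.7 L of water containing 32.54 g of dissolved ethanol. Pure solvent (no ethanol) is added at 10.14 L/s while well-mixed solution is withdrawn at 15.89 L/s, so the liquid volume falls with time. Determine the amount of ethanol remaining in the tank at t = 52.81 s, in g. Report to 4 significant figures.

7.196 g

Total volume: dV/dt = Q_in − Q_out = -5.75000 L/s, so V(t) = 721.7 − 5.75000 t and V(52.81) = 418.043 L.
Solute balance: dm/dt = 0 − Q_out C = −Q_out m/V(t).
Separate: dm/m = −Q_out dt/V(t) ⇒ ln(m/m₀) = −(Q_out/(Q_in−Q_out)) ln(V/V₀).
m = m₀ (V₀/V)^(Q_out/(Q_in−Q_out)) = 32.54 × (721.7/418.043)^(-2.76348) = 7.19609 g.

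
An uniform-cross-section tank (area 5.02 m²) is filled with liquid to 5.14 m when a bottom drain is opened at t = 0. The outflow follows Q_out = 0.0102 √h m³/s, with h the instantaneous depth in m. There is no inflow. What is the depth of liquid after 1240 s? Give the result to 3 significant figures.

With no inflow, A dh/dt = −0.0102 √h.
∫ h^(−1/2) dh = −(0.0102/A) ∫ dt, giving 2√h = 2√h₀ − (0.0102/A) t.
√h = √5.14 − 0.0102·1240/(2·5.02) = 2.2672 − 1.2598 = 1.0074.
h = 1.0074² = 1.0148 m.

1.01 m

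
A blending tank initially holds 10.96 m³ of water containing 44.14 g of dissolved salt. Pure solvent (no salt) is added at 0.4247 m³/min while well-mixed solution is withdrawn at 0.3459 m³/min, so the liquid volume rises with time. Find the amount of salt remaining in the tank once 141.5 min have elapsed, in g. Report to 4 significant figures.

2.028 g

Total volume: dV/dt = Q_in − Q_out = 0.0788000 m³/min, so V(t) = 10.96 + 0.0788000 t and V(141.5) = 22.1102 m³.
No salt enters, so dm/dt = −Q_out · (m/V).
dm/m = −Q_out dt/(V₀ + 0.0788000 t); integrating gives ln(m/m₀) = −(Q_out/(Q_in−Q_out)) ln(V/V₀).
m = m₀ (V₀/V)^(Q_out/(Q_in−Q_out)) = 44.14 × (10.96/22.1102)^(4.38959) = 2.02751 g.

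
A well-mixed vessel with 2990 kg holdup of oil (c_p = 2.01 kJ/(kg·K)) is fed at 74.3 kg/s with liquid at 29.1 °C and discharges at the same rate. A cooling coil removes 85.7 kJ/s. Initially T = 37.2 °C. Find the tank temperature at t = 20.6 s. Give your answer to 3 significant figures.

Unsteady energy balance on the tank contents: M c_p dT/dt = ṁ c_p (T_in − T) − 85.7.
Rearrange: dT/dt = (T_ss − T)/τ with τ = M/ṁ = 40.242 s and T_ss = T_in − Q̇/(ṁ c_p) = 28.526 °C.
T approaches T_ss exponentially: T(t) = T_ss + (T₀ − T_ss) e^(−t/τ).
T(20.6) = 28.526 + (8.6738)·e^(−20.6/40.242) = 28.526 + (8.6738)·0.59936 = 33.725 °C.

33.7 °C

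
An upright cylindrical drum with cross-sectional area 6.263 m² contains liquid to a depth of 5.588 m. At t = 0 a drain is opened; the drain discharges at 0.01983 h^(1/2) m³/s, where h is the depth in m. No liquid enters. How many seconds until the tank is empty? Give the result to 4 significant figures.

1493 s

A dh/dt = −Q_out = −0.01983 √h.
This is separable: 2 d(√h)/dt = −0.01983/A, so √h = √h₀ − (0.01983/(2A)) t.
Tank is empty when √h = 0: t_empty = 2A√h₀/0.01983.
t_empty = 2·6.263·√5.588/0.01983 = 12.5260·2.36390/0.01983 = 1493.20 s.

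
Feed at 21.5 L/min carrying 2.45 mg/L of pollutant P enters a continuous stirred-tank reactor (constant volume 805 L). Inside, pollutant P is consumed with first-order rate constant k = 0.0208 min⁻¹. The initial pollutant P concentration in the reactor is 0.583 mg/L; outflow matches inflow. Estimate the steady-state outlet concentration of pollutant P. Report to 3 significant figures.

Accumulation = in − out − consumed: V dC/dt = Q C_in − Q C − k V C.
Steady state (dC/dt = 0): C_ss = Q C_in/(Q + kV) = C_in/(1 + kV/Q).
C_ss = 21.5·2.45/(21.5 + 0.0208·805) = 52.675/38.244 = 1.3773 mg/L.

1.38 mg/L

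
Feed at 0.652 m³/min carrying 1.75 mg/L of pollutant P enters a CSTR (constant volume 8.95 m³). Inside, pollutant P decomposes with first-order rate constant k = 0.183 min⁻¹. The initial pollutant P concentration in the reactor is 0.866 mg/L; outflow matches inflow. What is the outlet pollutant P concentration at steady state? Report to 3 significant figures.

V dC/dt = Q(C_in − C) − k V C.
At steady state: 0 = Q C_in − (Q + kV) C_ss, so C_ss = Q C_in/(Q + kV).
C_ss = 0.652·1.75/(0.652 + 0.183·8.95) = 1.1410/2.2898 = 0.49829 mg/L.

0.498 mg/L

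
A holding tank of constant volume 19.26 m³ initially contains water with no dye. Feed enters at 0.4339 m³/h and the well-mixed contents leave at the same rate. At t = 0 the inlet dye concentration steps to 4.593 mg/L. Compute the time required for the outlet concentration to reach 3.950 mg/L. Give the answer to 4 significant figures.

87.27 h

Species balance on the tank: V dC/dt = Q(C_in − C), so τ = V/Q = 44.3881 h.
C(t) = C_in + (C₀ − C_in) e^(−t/τ). Set C = 3.950 and solve for t:
e^(−t/τ) = (C − C_in)/(C₀ − C_in) = (3.950 − 4.593)/(0 − 4.593) = 0.139996
t = −τ ln(…) = 44.3881 × 1.96614 = 87.2734 h.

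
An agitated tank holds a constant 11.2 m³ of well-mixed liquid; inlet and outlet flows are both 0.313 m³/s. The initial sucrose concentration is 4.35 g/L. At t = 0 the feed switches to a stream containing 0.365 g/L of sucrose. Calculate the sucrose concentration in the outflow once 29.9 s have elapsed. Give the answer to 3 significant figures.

Unsteady species balance (constant V, well mixed): V dC/dt = Q(C_in − C).
Time constant τ = V/Q = 11.2/0.313 = 35.783 s.
Integrating: C(t) = C_in + (C₀ − C_in) e^(−t/τ).
C(29.9) = 0.365 + (4.35 − 0.365)·e^(−29.9/35.783) = 0.365 + (3.9850)·0.43362 = 2.0930 g/L.

2.09 g/L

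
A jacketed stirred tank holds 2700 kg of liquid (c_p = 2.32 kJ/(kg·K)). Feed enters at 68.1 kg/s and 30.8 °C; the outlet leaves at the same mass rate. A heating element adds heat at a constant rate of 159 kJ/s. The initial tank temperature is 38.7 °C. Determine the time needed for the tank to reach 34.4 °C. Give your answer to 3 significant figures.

Heat balance on the well-mixed liquid: M c_p dT/dt = ṁ c_p (T_in − T) + 159.
τ = M/ṁ = 39.648 s; T_ss = T_in + Q̇/(ṁ c_p) = 31.806 °C.
T(t) = T_ss + (T₀ − T_ss) e^(−t/τ). Set T = 34.4:
e^(−t/τ) = (34.4 − 31.806)/(38.7 − 31.806) = 0.37623
t = −39.648 · ln(0.37623) = 38.757 s.

38.8 s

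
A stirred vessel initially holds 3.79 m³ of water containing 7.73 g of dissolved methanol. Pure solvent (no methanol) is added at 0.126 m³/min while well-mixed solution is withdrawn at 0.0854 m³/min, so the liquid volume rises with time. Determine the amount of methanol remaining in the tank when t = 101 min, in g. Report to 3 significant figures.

Let m(t) be the amount of methanol. Volume: V(t) = V₀ + (Q_in − Q_out) t = 3.79 + 0.040600 t; V(101) = 7.8906 m³.
Solute balance: dm/dt = 0 − Q_out C = −Q_out m/V(t).
dm/m = −Q_out dt/(V₀ + 0.040600 t); integrating gives ln(m/m₀) = −(Q_out/(Q_in−Q_out)) ln(V/V₀).
m = m₀ (V₀/V)^(Q_out/(Q_in−Q_out)) = 7.73 × (3.79/7.8906)^(2.1034) = 1.6531 g.

1.65 g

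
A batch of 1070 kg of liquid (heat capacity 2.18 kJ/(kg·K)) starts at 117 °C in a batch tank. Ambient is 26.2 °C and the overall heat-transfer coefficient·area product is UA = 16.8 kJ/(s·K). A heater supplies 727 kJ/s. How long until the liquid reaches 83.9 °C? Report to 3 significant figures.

M c_p dT/dt = −UA(T − T_amb) + Q̇.
τ = M c_p/UA = 138.85 s; T_ss = T_amb + Q̇/UA = 26.2 + 727/16.8 = 69.474 °C.
T(t) = T_ss + (T₀ − T_ss)e^(−t/τ); set T = 83.9:
t = −τ ln[(T − T_ss)/(T₀ − T_ss)] = −138.85 · ln(0.30354) = 165.54 s.

166 s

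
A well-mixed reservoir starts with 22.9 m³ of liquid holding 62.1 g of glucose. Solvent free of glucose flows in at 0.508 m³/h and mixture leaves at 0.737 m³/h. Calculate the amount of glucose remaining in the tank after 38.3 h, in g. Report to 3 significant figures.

13.1 g

Total volume: dV/dt = Q_in − Q_out = -0.22900 m³/h, so V(t) = 22.9 − 0.22900 t and V(38.3) = 14.129 m³.
Solute balance: dm/dt = 0 − Q_out C = −Q_out m/V(t).
Separate: dm/m = −Q_out dt/V(t) ⇒ ln(m/m₀) = −(Q_out/(Q_in−Q_out)) ln(V/V₀).
m = m₀ (V₀/V)^(Q_out/(Q_in−Q_out)) = 62.1 × (22.9/14.129)^(-3.2183) = 13.127 g.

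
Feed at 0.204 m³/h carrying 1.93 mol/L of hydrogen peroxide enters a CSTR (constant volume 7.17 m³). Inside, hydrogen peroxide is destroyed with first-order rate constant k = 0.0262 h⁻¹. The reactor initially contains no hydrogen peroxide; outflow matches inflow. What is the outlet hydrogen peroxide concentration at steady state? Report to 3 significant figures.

Species balance: V dC/dt = Q C_in − Q C − k V C.
Steady state (dC/dt = 0): C_ss = Q C_in/(Q + kV) = C_in/(1 + kV/Q).
C_ss = 0.204·1.93/(0.204 + 0.0262·7.17) = 0.39372/0.39185 = 1.0048 mol/L.

1.00 mol/L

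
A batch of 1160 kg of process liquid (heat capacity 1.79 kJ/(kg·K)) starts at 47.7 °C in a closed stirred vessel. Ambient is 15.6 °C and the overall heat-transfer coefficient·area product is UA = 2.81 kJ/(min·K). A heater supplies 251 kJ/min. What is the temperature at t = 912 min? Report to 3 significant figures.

Lumped-capacitance energy balance: M c_p dT/dt = UA(T_amb − T) + Q̇.
dT/dt = (T_ss − T)/τ with T_ss = T_amb + Q̇/UA = 15.6 + 251/2.81 = 104.92 °C, τ = M c_p/UA = 1160·1.79/2.81 = 738.93 min.
Solution: T(t) = T_ss + (T₀ − T_ss) e^(−t/τ).
T(912) = 104.92 + (-57.224)·0.29106 = 88.268 °C.

88.3 °C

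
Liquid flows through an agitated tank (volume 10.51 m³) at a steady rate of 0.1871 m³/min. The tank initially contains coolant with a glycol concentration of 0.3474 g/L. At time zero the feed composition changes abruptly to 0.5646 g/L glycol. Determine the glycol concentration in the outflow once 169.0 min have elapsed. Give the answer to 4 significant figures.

0.5539 g/L

Unsteady species balance (constant V, well mixed): V dC/dt = Q(C_in − C).
Time constant τ = V/Q = 10.51/0.1871 = 56.1732 min.
This is linear first-order; C(t) = C_in + (C₀ − C_in) e^(−t/τ).
C(169.0) = 0.5646 + (0.3474 − 0.5646)·e^(−169.0/56.1732) = 0.5646 + (-0.217200)·0.0493630 = 0.553878 g/L.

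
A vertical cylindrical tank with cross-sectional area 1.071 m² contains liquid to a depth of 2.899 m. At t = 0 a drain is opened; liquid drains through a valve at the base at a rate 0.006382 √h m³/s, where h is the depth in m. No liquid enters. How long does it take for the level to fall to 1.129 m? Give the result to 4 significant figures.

A dh/dt = −Q_out = −0.006382 √h.
∫ h^(−1/2) dh = −(0.006382/A) ∫ dt, giving 2√h = 2√h₀ − (0.006382/A) t.
t = 2A(√h₀ − √h)/0.006382 = 2·1.071·(√2.899 − √1.129)/0.006382
  = 2.14200 × (1.70265 − 1.06254) / 0.006382 = 214.838 s.

214.8 s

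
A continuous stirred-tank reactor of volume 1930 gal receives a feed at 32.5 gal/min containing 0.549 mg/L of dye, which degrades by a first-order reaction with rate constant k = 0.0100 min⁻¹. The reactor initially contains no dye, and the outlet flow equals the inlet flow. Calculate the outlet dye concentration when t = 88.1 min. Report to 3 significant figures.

V dC/dt = Q(C_in − C) − k V C.
dC/dt = (Q/V) C_in − (Q/V + k) C; effective rate a = Q/V + k = 0.016839 + 0.0100 = 0.026839 min⁻¹.
C_ss = Q C_in/(Q + kV) = 0.34445 mg/L; C(t) = C_ss + (C₀ − C_ss) e^(−a t).
C(88.1) = 0.34445 + (-0.34445)·e^(−0.026839·88.1) = 0.34445 + (-0.34445)·0.093992 = 0.31207 mg/L.

0.312 mg/L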